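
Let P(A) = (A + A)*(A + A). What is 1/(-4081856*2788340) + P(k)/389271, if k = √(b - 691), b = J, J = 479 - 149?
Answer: -16435033806843031/4430527731905859840 ≈ -0.0037095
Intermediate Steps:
J = 330
b = 330
k = 19*I (k = √(330 - 691) = √(-361) = 19*I ≈ 19.0*I)
P(A) = 4*A² (P(A) = (2*A)*(2*A) = 4*A²)
1/(-4081856*2788340) + P(k)/389271 = 1/(-4081856*2788340) + (4*(19*I)²)/389271 = -1/4081856*1/2788340 + (4*(-361))*(1/389271) = -1/11381602359040 - 1444*1/389271 = -1/11381602359040 - 1444/389271 = -16435033806843031/4430527731905859840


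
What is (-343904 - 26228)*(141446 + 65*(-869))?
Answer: -31446784852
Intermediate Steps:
(-343904 - 26228)*(141446 + 65*(-869)) = -370132*(141446 - 56485) = -370132*84961 = -31446784852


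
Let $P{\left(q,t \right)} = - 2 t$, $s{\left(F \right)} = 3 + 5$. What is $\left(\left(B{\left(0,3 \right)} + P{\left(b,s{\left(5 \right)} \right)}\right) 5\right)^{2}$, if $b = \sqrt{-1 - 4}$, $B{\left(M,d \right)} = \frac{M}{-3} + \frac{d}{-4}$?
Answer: $\frac{112225}{16} \approx 7014.1$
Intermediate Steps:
$s{\left(F \right)} = 8$
$B{\left(M,d \right)} = - \frac{M}{3} - \frac{d}{4}$ ($B{\left(M,d \right)} = M \left(- \frac{1}{3}\right) + d \left(- \frac{1}{4}\right) = - \frac{M}{3} - \frac{d}{4}$)
$b = i \sqrt{5}$ ($b = \sqrt{-5} = i \sqrt{5} \approx 2.2361 i$)
$\left(\left(B{\left(0,3 \right)} + P{\left(b,s{\left(5 \right)} \right)}\right) 5\right)^{2} = \left(\left(\left(\left(- \frac{1}{3}\right) 0 - \frac{3}{4}\right) - 16\right) 5\right)^{2} = \left(\left(\left(0 - \frac{3}{4}\right) - 16\right) 5\right)^{2} = \left(\left(- \frac{3}{4} - 16\right) 5\right)^{2} = \left(\left(- \frac{67}{4}\right) 5\right)^{2} = \left(- \frac{335}{4}\right)^{2} = \frac{112225}{16}$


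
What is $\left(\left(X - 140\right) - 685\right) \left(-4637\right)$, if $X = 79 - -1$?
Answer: $3454565$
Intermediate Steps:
$X = 80$ ($X = 79 + 1 = 80$)
$\left(\left(X - 140\right) - 685\right) \left(-4637\right) = \left(\left(80 - 140\right) - 685\right) \left(-4637\right) = \left(-60 - 685\right) \left(-4637\right) = \left(-745\right) \left(-4637\right) = 3454565$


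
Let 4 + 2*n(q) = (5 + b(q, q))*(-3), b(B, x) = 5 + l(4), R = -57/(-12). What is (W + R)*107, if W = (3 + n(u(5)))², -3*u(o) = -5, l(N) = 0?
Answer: 85921/4 ≈ 21480.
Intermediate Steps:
u(o) = 5/3 (u(o) = -⅓*(-5) = 5/3)
R = 19/4 (R = -57*(-1/12) = 19/4 ≈ 4.7500)
b(B, x) = 5 (b(B, x) = 5 + 0 = 5)
n(q) = -17 (n(q) = -2 + ((5 + 5)*(-3))/2 = -2 + (10*(-3))/2 = -2 + (½)*(-30) = -2 - 15 = -17)
W = 196 (W = (3 - 17)² = (-14)² = 196)
(W + R)*107 = (196 + 19/4)*107 = (803/4)*107 = 85921/4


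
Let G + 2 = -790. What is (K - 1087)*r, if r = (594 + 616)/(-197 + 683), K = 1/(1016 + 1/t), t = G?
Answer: -529179333925/195535053 ≈ -2706.3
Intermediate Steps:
G = -792 (G = -2 - 790 = -792)
t = -792
K = 792/804671 (K = 1/(1016 + 1/(-792)) = 1/(1016 - 1/792) = 1/(804671/792) = 792/804671 ≈ 0.00098425)
r = 605/243 (r = 1210/486 = 1210*(1/486) = 605/243 ≈ 2.4897)
(K - 1087)*r = (792/804671 - 1087)*(605/243) = -874676585/804671*605/243 = -529179333925/195535053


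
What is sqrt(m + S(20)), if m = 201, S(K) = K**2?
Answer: sqrt(601) ≈ 24.515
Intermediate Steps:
sqrt(m + S(20)) = sqrt(201 + 20**2) = sqrt(201 + 400) = sqrt(601)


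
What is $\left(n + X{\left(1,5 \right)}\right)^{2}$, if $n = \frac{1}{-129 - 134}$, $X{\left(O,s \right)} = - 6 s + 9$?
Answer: $\frac{30514576}{69169} \approx 441.16$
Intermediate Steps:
$X{\left(O,s \right)} = 9 - 6 s$
$n = - \frac{1}{263}$ ($n = \frac{1}{-263} = - \frac{1}{263} \approx -0.0038023$)
$\left(n + X{\left(1,5 \right)}\right)^{2} = \left(- \frac{1}{263} + \left(9 - 30\right)\right)^{2} = \left(- \frac{1}{263} - 21\right)^{2} = \left(- \frac{5524}{263}\right)^{2} = \frac{30514576}{69169}$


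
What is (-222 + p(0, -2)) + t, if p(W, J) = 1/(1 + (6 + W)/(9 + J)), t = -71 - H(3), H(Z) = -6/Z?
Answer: -3776/13 ≈ -290.46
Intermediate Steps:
t = -69 (t = -71 - (-6)/3 = -71 - 1*(-2) = -71 + 2 = -69)
p(W, J) = 1/(1 + (6 + W)/(9 + J))
(-222 + p(0, -2)) + t = (-222 + (9 - 2)/(15 - 2 + 0)) - 69 = (-222 + 7/13) - 69 = -2879/13 - 69 = -3776/13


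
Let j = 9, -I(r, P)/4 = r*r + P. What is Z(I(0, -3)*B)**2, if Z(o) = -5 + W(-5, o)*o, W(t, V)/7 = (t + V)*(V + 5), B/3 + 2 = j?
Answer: 12538837555256401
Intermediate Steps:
I(r, P) = -4*P - 4*r**2 (I(r, P) = -4*(r*r + P) = -4*(r**2 + P) = -4*(P + r**2) = -4*P - 4*r**2)
B = 21 (B = -6 + 3*9 = -6 + 27 = 21)
W(t, V) = 7*(5 + V)*(V + t) (W(t, V) = 7*((t + V)*(V + 5)) = 7*((V + t)*(5 + V)) = 7*((5 + V)*(V + t)) = 7*(5 + V)*(V + t))
Z(o) = -5 + o*(-175 + 7*o**2) (Z(o) = -5 + (7*o**2 + 35*o + 35*(-5) + 7*o*(-5))*o = -5 + (7*o**2 + 35*o - 175 - 35*o)*o = -5 + (-175 + 7*o**2)*o = -5 + o*(-175 + 7*o**2))
Z(I(0, -3)*B)**2 = (-5 + 7*((-4*(-3) - 4*0**2)*21)*(-25 + ((-4*(-3) - 4*0**2)*21)**2))**2 = (-5 + 7*((12 - 4*0)*21)*(-25 + ((12 - 4*0)*21)**2))**2 = (-5 + 7*((12 + 0)*21)*(-25 + ((12 + 0)*21)**2))**2 = (-5 + 7*(12*21)*(-25 + (12*21)**2))**2 = (-5 + 7*252*(-25 + 252**2))**2 = (-5 + 7*252*(-25 + 63504))**2 = (-5 + 7*252*63479)**2 = (-5 + 111976956)**2 = 111976951**2 = 12538837555256401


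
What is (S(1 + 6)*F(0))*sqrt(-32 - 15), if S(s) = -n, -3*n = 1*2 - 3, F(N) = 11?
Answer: -11*I*sqrt(47)/3 ≈ -25.137*I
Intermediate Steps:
n = 1/3 (n = -(1*2 - 3)/3 = -(2 - 3)/3 = -1/3*(-1) = 1/3 ≈ 0.33333)
S(s) = -1/3 (S(s) = -1*1/3 = -1/3)
(S(1 + 6)*F(0))*sqrt(-32 - 15) = (-1/3*11)*sqrt(-32 - 15) = -11*I*sqrt(47)/3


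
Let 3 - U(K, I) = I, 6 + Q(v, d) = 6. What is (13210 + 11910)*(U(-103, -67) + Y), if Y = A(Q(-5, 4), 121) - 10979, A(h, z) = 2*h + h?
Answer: -274034080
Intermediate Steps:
Q(v, d) = 0 (Q(v, d) = -6 + 6 = 0)
A(h, z) = 3*h
U(K, I) = 3 - I
Y = -10979 (Y = 3*0 - 10979 = 0 - 10979 = -10979)
(13210 + 11910)*(U(-103, -67) + Y) = (13210 + 11910)*((3 - 1*(-67)) - 10979) = 25120*((3 + 67) - 10979) = 25120*(70 - 10979) = 25120*(-10909) = -274034080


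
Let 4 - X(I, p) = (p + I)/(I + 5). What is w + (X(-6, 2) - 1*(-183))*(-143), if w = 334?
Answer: -25835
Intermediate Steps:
X(I, p) = 4 - (I + p)/(5 + I) (X(I, p) = 4 - (p + I)/(I + 5) = 4 - (I + p)/(5 + I))
w + (X(-6, 2) - 1*(-183))*(-143) = 334 + ((20 - 1*2 + 3*(-6))/(5 - 6) - 1*(-183))*(-143) = 334 + ((20 - 2 - 18)/(-1) + 183)*(-143) = 334 + (-1*0 + 183)*(-143) = 334 + (0 + 183)*(-143) = 334 + 183*(-143) = 334 - 26169 = -25835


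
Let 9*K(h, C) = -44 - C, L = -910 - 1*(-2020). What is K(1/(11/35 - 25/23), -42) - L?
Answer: -9992/9 ≈ -1110.2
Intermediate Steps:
L = 1110 (L = -910 + 2020 = 1110)
K(h, C) = -44/9 - C/9 (K(h, C) = (-44 - C)/9 = -44/9 - C/9)
K(1/(11/35 - 25/23), -42) - L = (-44/9 - 1/9*(-42)) - 1*1110 = (-44/9 + 14/3) - 1110 = -2/9 - 1110 = -9992/9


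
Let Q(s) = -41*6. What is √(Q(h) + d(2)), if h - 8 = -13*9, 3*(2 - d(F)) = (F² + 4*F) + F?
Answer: I*√2238/3 ≈ 15.769*I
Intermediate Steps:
d(F) = 2 - 5*F/3 - F²/3 (d(F) = 2 - ((F² + 4*F) + F)/3 = 2 - (F² + 5*F)/3 = 2 + (-5*F/3 - F²/3) = 2 - 5*F/3 - F²/3)
h = -109 (h = 8 - 13*9 = 8 - 117 = -109)
Q(s) = -246
√(Q(h) + d(2)) = √(-246 + (2 - 5/3*2 - ⅓*2²)) = √(-246 + (2 - 10/3 - ⅓*4)) = √(-246 + (2 - 10/3 - 4/3)) = √(-246 - 8/3) = √(-746/3) = I*√2238/3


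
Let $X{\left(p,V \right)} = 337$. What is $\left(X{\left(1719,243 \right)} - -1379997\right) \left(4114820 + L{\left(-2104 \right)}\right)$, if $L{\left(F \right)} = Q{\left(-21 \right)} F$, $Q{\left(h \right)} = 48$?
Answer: $5540423258552$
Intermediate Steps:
$L{\left(F \right)} = 48 F$
$\left(X{\left(1719,243 \right)} - -1379997\right) \left(4114820 + L{\left(-2104 \right)}\right) = \left(337 - -1379997\right) \left(4114820 + 48 \left(-2104\right)\right) = \left(337 + 1379997\right) \left(4114820 - 100992\right) = 1380334 \cdot 4013828 = 5540423258552$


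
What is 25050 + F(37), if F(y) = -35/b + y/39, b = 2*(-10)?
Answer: 3908221/156 ≈ 25053.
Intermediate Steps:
b = -20
F(y) = 7/4 + y/39 (F(y) = -35/(-20) + y/39 = -35*(-1/20) + y*(1/39) = 7/4 + y/39)
25050 + F(37) = 25050 + (7/4 + (1/39)*37) = 25050 + (7/4 + 37/39) = 25050 + 421/156 = 3908221/156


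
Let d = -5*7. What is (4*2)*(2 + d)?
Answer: -264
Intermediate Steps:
d = -35
(4*2)*(2 + d) = (4*2)*(2 - 35) = 8*(-33) = -264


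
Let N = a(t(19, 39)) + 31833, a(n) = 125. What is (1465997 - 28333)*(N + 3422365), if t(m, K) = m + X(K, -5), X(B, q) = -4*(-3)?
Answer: 4966155821472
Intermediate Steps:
X(B, q) = 12
t(m, K) = 12 + m (t(m, K) = m + 12 = 12 + m)
N = 31958 (N = 125 + 31833 = 31958)
(1465997 - 28333)*(N + 3422365) = (1465997 - 28333)*(31958 + 3422365) = 1437664*3454323 = 4966155821472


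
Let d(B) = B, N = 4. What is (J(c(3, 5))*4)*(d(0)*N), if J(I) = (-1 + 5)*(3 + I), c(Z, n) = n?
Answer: 0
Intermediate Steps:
J(I) = 12 + 4*I (J(I) = 4*(3 + I) = 12 + 4*I)
(J(c(3, 5))*4)*(d(0)*N) = ((12 + 4*5)*4)*(0*4) = ((12 + 20)*4)*0 = (32*4)*0 = 128*0 = 0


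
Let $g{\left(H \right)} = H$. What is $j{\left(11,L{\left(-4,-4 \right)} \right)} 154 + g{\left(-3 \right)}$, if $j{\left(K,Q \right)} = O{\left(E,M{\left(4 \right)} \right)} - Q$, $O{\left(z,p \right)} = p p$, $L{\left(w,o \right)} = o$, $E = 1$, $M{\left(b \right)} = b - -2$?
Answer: $6157$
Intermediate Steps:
$M{\left(b \right)} = 2 + b$ ($M{\left(b \right)} = b + 2 = 2 + b$)
$O{\left(z,p \right)} = p^{2}$
$j{\left(K,Q \right)} = 36 - Q$ ($j{\left(K,Q \right)} = \left(2 + 4\right)^{2} - Q = 6^{2} - Q = 36 - Q$)
$j{\left(11,L{\left(-4,-4 \right)} \right)} 154 + g{\left(-3 \right)} = \left(36 - -4\right) 154 - 3 = \left(36 + 4\right) 154 - 3 = 40 \cdot 154 - 3 = 6160 - 3 = 6157$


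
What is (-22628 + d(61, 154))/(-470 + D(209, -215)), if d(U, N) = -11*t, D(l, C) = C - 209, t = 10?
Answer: 11369/447 ≈ 25.434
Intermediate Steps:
D(l, C) = -209 + C
d(U, N) = -110 (d(U, N) = -11*10 = -110)
(-22628 + d(61, 154))/(-470 + D(209, -215)) = (-22628 - 110)/(-470 + (-209 - 215)) = -22738/(-470 - 424) = -22738/(-894) = -22738*(-1/894) = 11369/447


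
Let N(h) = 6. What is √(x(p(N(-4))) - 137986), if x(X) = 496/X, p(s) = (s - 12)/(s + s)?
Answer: 3*I*√15442 ≈ 372.8*I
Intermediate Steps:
p(s) = (-12 + s)/(2*s) (p(s) = (-12 + s)/((2*s)) = (-12 + s)*(1/(2*s)) = (-12 + s)/(2*s))
√(x(p(N(-4))) - 137986) = √(496/(((½)*(-12 + 6)/6)) - 137986) = √(496/(((½)*(⅙)*(-6))) - 137986) = √(496/(-½) - 137986) = √(496*(-2) - 137986) = √(-992 - 137986) = √(-138978) = 3*I*√15442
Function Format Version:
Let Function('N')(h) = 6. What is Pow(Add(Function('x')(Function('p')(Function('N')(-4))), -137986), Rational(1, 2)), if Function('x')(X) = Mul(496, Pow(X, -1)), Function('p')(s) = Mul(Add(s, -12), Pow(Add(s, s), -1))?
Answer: Mul(3, I, Pow(15442, Rational(1, 2))) ≈ Mul(372.80, I)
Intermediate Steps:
Function('p')(s) = Mul(Rational(1, 2), Pow(s, -1), Add(-12, s)) (Function('p')(s) = Mul(Add(-12, s), Pow(Mul(2, s), -1)) = Mul(Add(-12, s), Mul(Rational(1, 2), Pow(s, -1))) = Mul(Rational(1, 2), Pow(s, -1), Add(-12, s)))
Pow(Add(Function('x')(Function('p')(Function('N')(-4))), -137986), Rational(1, 2)) = Pow(Add(Mul(496, Pow(Mul(Rational(1, 2), Pow(6, -1), Add(-12, 6)), -1)), -137986), Rational(1, 2)) = Pow(Add(Mul(496, Pow(Mul(Rational(1, 2), Rational(1, 6), -6), -1)), -137986), Rational(1, 2)) = Pow(Add(Mul(496, Pow(Rational(-1, 2), -1)), -137986), Rational(1, 2)) = Pow(Add(Mul(496, -2), -137986), Rational(1, 2)) = Pow(Add(-992, -137986), Rational(1, 2)) = Pow(-138978, Rational(1, 2)) = Mul(3, I, Pow(15442, Rational(1, 2)))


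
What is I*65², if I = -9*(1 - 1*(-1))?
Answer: -76050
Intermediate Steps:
I = -18 (I = -9*(1 + 1) = -9*2 = -18)
I*65² = -18*65² = -18*4225 = -76050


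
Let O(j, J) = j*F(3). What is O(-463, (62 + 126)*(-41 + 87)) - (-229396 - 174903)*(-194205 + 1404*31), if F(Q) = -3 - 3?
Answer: -60920174841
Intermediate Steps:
F(Q) = -6
O(j, J) = -6*j (O(j, J) = j*(-6) = -6*j)
O(-463, (62 + 126)*(-41 + 87)) - (-229396 - 174903)*(-194205 + 1404*31) = -6*(-463) - (-229396 - 174903)*(-194205 + 1404*31) = 2778 - (-404299)*(-194205 + 43524) = 2778 - (-404299)*(-150681) = 2778 - 1*60920177619 = 2778 - 60920177619 = -60920174841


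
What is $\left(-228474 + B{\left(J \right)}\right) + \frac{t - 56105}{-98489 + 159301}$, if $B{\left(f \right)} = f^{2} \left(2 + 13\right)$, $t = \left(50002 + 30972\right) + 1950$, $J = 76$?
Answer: $- \frac{8625182389}{60812} \approx -1.4183 \cdot 10^{5}$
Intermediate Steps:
$t = 82924$ ($t = 80974 + 1950 = 82924$)
$B{\left(f \right)} = 15 f^{2}$ ($B{\left(f \right)} = f^{2} \cdot 15 = 15 f^{2}$)
$\left(-228474 + B{\left(J \right)}\right) + \frac{t - 56105}{-98489 + 159301} = \left(-228474 + 15 \cdot 76^{2}\right) + \frac{82924 - 56105}{-98489 + 159301} = \left(-228474 + 15 \cdot 5776\right) + \frac{26819}{60812} = \left(-228474 + 86640\right) + 26819 \cdot \frac{1}{60812} = -141834 + \frac{26819}{60812} = - \frac{8625182389}{60812}$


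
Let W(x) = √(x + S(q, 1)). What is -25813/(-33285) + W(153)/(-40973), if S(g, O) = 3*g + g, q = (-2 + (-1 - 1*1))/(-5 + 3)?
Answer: 25813/33285 - √161/40973 ≈ 0.77520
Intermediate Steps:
q = 2 (q = (-2 + (-1 - 1))/(-2) = (-2 - 2)*(-½) = -4*(-½) = 2)
S(g, O) = 4*g
W(x) = √(8 + x) (W(x) = √(x + 4*2) = √(x + 8) = √(8 + x))
-25813/(-33285) + W(153)/(-40973) = -25813/(-33285) + √(8 + 153)/(-40973) = -25813*(-1/33285) + √161*(-1/40973) = 25813/33285 - √161/40973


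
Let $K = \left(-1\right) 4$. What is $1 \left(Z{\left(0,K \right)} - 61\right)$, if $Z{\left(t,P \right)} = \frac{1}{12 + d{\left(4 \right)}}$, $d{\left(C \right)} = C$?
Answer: $- \frac{975}{16} \approx -60.938$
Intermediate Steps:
$K = -4$
$Z{\left(t,P \right)} = \frac{1}{16}$ ($Z{\left(t,P \right)} = \frac{1}{12 + 4} = \frac{1}{16}$)
$1 \left(Z{\left(0,K \right)} - 61\right) = 1 \left(\frac{1}{16} - 61\right) = 1 \left(- \frac{975}{16}\right) = - \frac{975}{16}$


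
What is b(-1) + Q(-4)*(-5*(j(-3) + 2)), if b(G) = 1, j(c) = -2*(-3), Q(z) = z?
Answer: 161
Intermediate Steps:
j(c) = 6
b(-1) + Q(-4)*(-5*(j(-3) + 2)) = 1 - (-20)*(6 + 2) = 1 - (-20)*8 = 1 - 4*(-40) = 1 + 160 = 161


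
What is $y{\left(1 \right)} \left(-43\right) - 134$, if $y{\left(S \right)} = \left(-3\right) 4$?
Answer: $382$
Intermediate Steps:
$y{\left(S \right)} = -12$
$y{\left(1 \right)} \left(-43\right) - 134 = \left(-12\right) \left(-43\right) - 134 = 516 - 134 = 382$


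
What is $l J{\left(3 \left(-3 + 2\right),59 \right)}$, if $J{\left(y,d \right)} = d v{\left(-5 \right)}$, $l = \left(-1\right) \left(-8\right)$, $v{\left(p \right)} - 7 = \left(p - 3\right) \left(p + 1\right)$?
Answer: $18408$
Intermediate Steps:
$v{\left(p \right)} = 7 + \left(1 + p\right) \left(-3 + p\right)$ ($v{\left(p \right)} = 7 + \left(p - 3\right) \left(p + 1\right) = 7 + \left(-3 + p\right) \left(1 + p\right) = 7 + \left(1 + p\right) \left(-3 + p\right)$)
$l = 8$
$J{\left(y,d \right)} = 39 d$ ($J{\left(y,d \right)} = d \left(4 + \left(-5\right)^{2} - -10\right) = d \left(4 + 25 + 10\right) = d 39 = 39 d$)
$l J{\left(3 \left(-3 + 2\right),59 \right)} = 8 \cdot 39 \cdot 59 = 8 \cdot 2301 = 18408$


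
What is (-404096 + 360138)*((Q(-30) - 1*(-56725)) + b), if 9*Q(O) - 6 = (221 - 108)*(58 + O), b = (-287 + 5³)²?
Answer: -32963708578/9 ≈ -3.6626e+9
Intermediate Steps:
b = 26244 (b = (-287 + 125)² = (-162)² = 26244)
Q(O) = 6560/9 + 113*O/9 (Q(O) = ⅔ + ((221 - 108)*(58 + O))/9 = ⅔ + (113*(58 + O))/9 = ⅔ + (6554 + 113*O)/9 = ⅔ + (6554/9 + 113*O/9) = 6560/9 + 113*O/9)
(-404096 + 360138)*((Q(-30) - 1*(-56725)) + b) = (-404096 + 360138)*(((6560/9 + (113/9)*(-30)) - 1*(-56725)) + 26244) = -43958*(((6560/9 - 1130/3) + 56725) + 26244) = -43958*((3170/9 + 56725) + 26244) = -43958*(513695/9 + 26244) = -43958*749891/9 = -32963708578/9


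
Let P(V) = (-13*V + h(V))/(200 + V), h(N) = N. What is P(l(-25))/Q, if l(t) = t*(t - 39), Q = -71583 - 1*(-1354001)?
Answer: -16/1923627 ≈ -8.3176e-6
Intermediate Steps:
Q = 1282418 (Q = -71583 + 1354001 = 1282418)
l(t) = t*(-39 + t)
P(V) = -12*V/(200 + V) (P(V) = (-13*V + V)/(200 + V) = (-12*V)/(200 + V) = -12*V/(200 + V))
P(l(-25))/Q = -12*(-25*(-39 - 25))/(200 - 25*(-39 - 25))/1282418 = -12*(-25*(-64))/(200 - 25*(-64))*(1/1282418) = -12*1600/(200 + 1600)*(1/1282418) = -12*1600/1800*(1/1282418) = -12*1600*1/1800*(1/1282418) = -32/3*1/1282418 = -16/1923627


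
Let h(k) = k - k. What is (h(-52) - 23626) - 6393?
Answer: -30019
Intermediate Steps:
h(k) = 0
(h(-52) - 23626) - 6393 = (0 - 23626) - 6393 = -23626 - 6393 = -30019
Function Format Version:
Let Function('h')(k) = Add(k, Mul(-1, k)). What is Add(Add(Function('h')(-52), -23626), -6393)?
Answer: -30019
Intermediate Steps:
Function('h')(k) = 0
Add(Add(Function('h')(-52), -23626), -6393) = Add(Add(0, -23626), -6393) = Add(-23626, -6393) = -30019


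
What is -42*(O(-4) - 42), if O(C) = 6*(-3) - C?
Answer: 2352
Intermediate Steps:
O(C) = -18 - C
-42*(O(-4) - 42) = -42*((-18 - 1*(-4)) - 42) = -42*((-18 + 4) - 42) = -42*(-14 - 42) = -42*(-56) = 2352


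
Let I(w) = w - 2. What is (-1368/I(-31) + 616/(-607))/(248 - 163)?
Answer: 270016/567545 ≈ 0.47576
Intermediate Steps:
I(w) = -2 + w
(-1368/I(-31) + 616/(-607))/(248 - 163) = (-1368/(-2 - 31) + 616/(-607))/(248 - 163) = (-1368/(-33) + 616*(-1/607))/85 = (-1368*(-1/33) - 616/607)/85 = (456/11 - 616/607)/85 = (1/85)*(270016/6677) = 270016/567545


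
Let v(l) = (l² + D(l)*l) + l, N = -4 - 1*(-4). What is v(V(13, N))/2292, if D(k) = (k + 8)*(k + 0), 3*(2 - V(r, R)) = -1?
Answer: 1729/61884 ≈ 0.027939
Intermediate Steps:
N = 0 (N = -4 + 4 = 0)
V(r, R) = 7/3 (V(r, R) = 2 - ⅓*(-1) = 2 + ⅓ = 7/3)
D(k) = k*(8 + k) (D(k) = (8 + k)*k = k*(8 + k))
v(l) = l + l² + l²*(8 + l) (v(l) = (l² + (l*(8 + l))*l) + l = (l² + l²*(8 + l)) + l = l + l² + l²*(8 + l))
v(V(13, N))/2292 = (7*(1 + 7/3 + 7*(8 + 7/3)/3)/3)/2292 = (7*(1 + 7/3 + (7/3)*(31/3))/3)*(1/2292) = (7*(1 + 7/3 + 217/9)/3)*(1/2292) = ((7/3)*(247/9))*(1/2292) = (1729/27)*(1/2292) = 1729/61884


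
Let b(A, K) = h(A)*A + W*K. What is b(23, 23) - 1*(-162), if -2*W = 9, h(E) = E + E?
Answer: 2233/2 ≈ 1116.5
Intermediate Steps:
h(E) = 2*E
W = -9/2 (W = -1/2*9 = -9/2 ≈ -4.5000)
b(A, K) = 2*A**2 - 9*K/2 (b(A, K) = (2*A)*A - 9*K/2 = 2*A**2 - 9*K/2)
b(23, 23) - 1*(-162) = (2*23**2 - 9/2*23) - 1*(-162) = (2*529 - 207/2) + 162 = (1058 - 207/2) + 162 = 1909/2 + 162 = 2233/2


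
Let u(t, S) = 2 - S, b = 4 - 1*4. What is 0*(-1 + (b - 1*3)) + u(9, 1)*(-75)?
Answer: -75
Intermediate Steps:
b = 0 (b = 4 - 4 = 0)
0*(-1 + (b - 1*3)) + u(9, 1)*(-75) = 0*(-1 + (0 - 1*3)) + (2 - 1*1)*(-75) = 0*(-1 + (0 - 3)) + (2 - 1)*(-75) = 0*(-1 - 3) + 1*(-75) = 0*(-4) - 75 = 0 - 75 = -75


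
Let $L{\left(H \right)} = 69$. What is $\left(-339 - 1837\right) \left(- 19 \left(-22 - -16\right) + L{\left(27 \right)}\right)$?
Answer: $-398208$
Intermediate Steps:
$\left(-339 - 1837\right) \left(- 19 \left(-22 - -16\right) + L{\left(27 \right)}\right) = \left(-339 - 1837\right) \left(- 19 \left(-22 - -16\right) + 69\right) = - 2176 \left(- 19 \left(-22 + \left(-1 + 17\right)\right) + 69\right) = - 2176 \left(- 19 \left(-22 + 16\right) + 69\right) = - 2176 \left(\left(-19\right) \left(-6\right) + 69\right) = - 2176 \left(114 + 69\right) = \left(-2176\right) 183 = -398208$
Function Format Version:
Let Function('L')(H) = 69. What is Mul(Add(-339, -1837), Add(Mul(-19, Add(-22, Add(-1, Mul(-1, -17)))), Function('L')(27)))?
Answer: -398208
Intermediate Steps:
Mul(Add(-339, -1837), Add(Mul(-19, Add(-22, Add(-1, Mul(-1, -17)))), Function('L')(27))) = Mul(Add(-339, -1837), Add(Mul(-19, Add(-22, Add(-1, Mul(-1, -17)))), 69)) = Mul(-2176, Add(Mul(-19, Add(-22, Add(-1, 17))), 69)) = Mul(-2176, Add(Mul(-19, Add(-22, 16)), 69)) = Mul(-2176, Add(Mul(-19, -6), 69)) = Mul(-2176, Add(114, 69)) = Mul(-2176, 183) = -398208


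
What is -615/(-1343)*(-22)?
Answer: -13530/1343 ≈ -10.074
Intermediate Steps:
-615/(-1343)*(-22) = -615*(-1/1343)*(-22) = (615/1343)*(-22) = -13530/1343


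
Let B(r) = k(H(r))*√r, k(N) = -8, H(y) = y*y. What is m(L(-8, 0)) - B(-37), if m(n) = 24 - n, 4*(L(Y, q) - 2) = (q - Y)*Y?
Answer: 38 + 8*I*√37 ≈ 38.0 + 48.662*I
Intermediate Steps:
H(y) = y²
L(Y, q) = 2 + Y*(q - Y)/4 (L(Y, q) = 2 + ((q - Y)*Y)/4 = 2 + (Y*(q - Y))/4 = 2 + Y*(q - Y)/4)
B(r) = -8*√r
m(L(-8, 0)) - B(-37) = (24 - (2 - ¼*(-8)² + (¼)*(-8)*0)) - (-8)*√(-37) = (24 - (2 - ¼*64 + 0)) - (-8)*I*√37 = (24 - (2 - 16 + 0)) - (-8)*I*√37 = (24 - 1*(-14)) + 8*I*√37 = (24 + 14) + 8*I*√37 = 38 + 8*I*√37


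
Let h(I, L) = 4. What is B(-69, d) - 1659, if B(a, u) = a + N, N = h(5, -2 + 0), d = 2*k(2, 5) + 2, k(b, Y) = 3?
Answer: -1724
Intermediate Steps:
d = 8 (d = 2*3 + 2 = 6 + 2 = 8)
N = 4
B(a, u) = 4 + a (B(a, u) = a + 4 = 4 + a)
B(-69, d) - 1659 = (4 - 69) - 1659 = -65 - 1659 = -1724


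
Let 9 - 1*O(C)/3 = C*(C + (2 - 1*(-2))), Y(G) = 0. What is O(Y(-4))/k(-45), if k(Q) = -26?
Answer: -27/26 ≈ -1.0385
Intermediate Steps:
O(C) = 27 - 3*C*(4 + C) (O(C) = 27 - 3*C*(C + (2 - 1*(-2))) = 27 - 3*C*(C + (2 + 2)) = 27 - 3*C*(C + 4) = 27 - 3*C*(4 + C))
O(Y(-4))/k(-45) = (27 - 12*0 - 3*0²)/(-26) = (27 + 0 - 3*0)*(-1/26) = (27 + 0 + 0)*(-1/26) = 27*(-1/26) = -27/26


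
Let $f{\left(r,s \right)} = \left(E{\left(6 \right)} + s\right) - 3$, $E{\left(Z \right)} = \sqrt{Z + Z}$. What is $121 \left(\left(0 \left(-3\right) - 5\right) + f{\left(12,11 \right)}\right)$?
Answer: $363 + 242 \sqrt{3} \approx 782.16$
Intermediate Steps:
$E{\left(Z \right)} = \sqrt{2} \sqrt{Z}$ ($E{\left(Z \right)} = \sqrt{2 Z} = \sqrt{2} \sqrt{Z}$)
$f{\left(r,s \right)} = -3 + s + 2 \sqrt{3}$ ($f{\left(r,s \right)} = \left(\sqrt{2} \sqrt{6} + s\right) - 3 = \left(2 \sqrt{3} + s\right) - 3 = \left(s + 2 \sqrt{3}\right) - 3 = -3 + s + 2 \sqrt{3}$)
$121 \left(\left(0 \left(-3\right) - 5\right) + f{\left(12,11 \right)}\right) = 121 \left(\left(0 \left(-3\right) - 5\right) + \left(-3 + 11 + 2 \sqrt{3}\right)\right) = 121 \left(\left(0 - 5\right) + \left(8 + 2 \sqrt{3}\right)\right) = 121 \left(-5 + \left(8 + 2 \sqrt{3}\right)\right) = 121 \left(3 + 2 \sqrt{3}\right) = 363 + 242 \sqrt{3}$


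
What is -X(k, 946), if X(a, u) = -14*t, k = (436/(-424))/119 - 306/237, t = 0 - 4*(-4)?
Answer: 224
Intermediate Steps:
t = 16 (t = 0 + 16 = 16)
k = -1295239/996506 (k = (436*(-1/424))*(1/119) - 306*1/237 = -109/106*1/119 - 102/79 = -109/12614 - 102/79 = -1295239/996506 ≈ -1.2998)
X(a, u) = -224 (X(a, u) = -14*16 = -224)
-X(k, 946) = -1*(-224) = 224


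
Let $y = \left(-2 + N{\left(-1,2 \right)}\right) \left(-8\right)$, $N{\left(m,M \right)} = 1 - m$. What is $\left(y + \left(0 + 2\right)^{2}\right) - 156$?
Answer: $-152$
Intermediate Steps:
$y = 0$ ($y = \left(-2 + \left(1 - -1\right)\right) \left(-8\right) = \left(-2 + \left(1 + 1\right)\right) \left(-8\right) = \left(-2 + 2\right) \left(-8\right) = 0 \left(-8\right) = 0$)
$\left(y + \left(0 + 2\right)^{2}\right) - 156 = \left(0 + \left(0 + 2\right)^{2}\right) - 156 = \left(0 + 2^{2}\right) - 156 = \left(0 + 4\right) - 156 = 4 - 156 = -152$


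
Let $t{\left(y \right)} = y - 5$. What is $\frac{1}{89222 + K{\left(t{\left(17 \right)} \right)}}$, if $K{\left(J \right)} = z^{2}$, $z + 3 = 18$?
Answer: $\frac{1}{89447} \approx 1.118 \cdot 10^{-5}$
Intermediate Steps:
$z = 15$ ($z = -3 + 18 = 15$)
$t{\left(y \right)} = -5 + y$ ($t{\left(y \right)} = y - 5 = -5 + y$)
$K{\left(J \right)} = 225$ ($K{\left(J \right)} = 15^{2} = 225$)
$\frac{1}{89222 + K{\left(t{\left(17 \right)} \right)}} = \frac{1}{89222 + 225} = \frac{1}{89447}$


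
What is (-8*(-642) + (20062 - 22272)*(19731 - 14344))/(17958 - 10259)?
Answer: -11900134/7699 ≈ -1545.7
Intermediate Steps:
(-8*(-642) + (20062 - 22272)*(19731 - 14344))/(17958 - 10259) = (5136 - 2210*5387)/7699 = (5136 - 11905270)*(1/7699) = -11900134*1/7699 = -11900134/7699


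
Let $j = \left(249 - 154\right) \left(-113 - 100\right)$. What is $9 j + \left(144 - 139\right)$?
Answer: $-182110$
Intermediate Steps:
$j = -20235$ ($j = 95 \left(-213\right) = -20235$)
$9 j + \left(144 - 139\right) = 9 \left(-20235\right) + \left(144 - 139\right) = -182115 + \left(144 - 139\right) = -182115 + 5 = -182110$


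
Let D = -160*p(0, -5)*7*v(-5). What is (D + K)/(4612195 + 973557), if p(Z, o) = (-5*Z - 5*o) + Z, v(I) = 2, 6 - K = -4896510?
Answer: 1210129/1396438 ≈ 0.86658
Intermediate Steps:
K = 4896516 (K = 6 - 1*(-4896510) = 6 + 4896510 = 4896516)
p(Z, o) = -5*o - 4*Z
D = -56000 (D = -160*(-5*(-5) - 4*0)*7*2 = -160*(25 + 0)*7*2 = -160*25*7*2 = -28000*2 = -160*350 = -56000)
(D + K)/(4612195 + 973557) = (-56000 + 4896516)/(4612195 + 973557) = 4840516/5585752 = 4840516*(1/5585752) = 1210129/1396438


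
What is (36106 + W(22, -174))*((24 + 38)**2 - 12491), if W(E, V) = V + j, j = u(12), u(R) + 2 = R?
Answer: -310790474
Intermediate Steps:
u(R) = -2 + R
j = 10 (j = -2 + 12 = 10)
W(E, V) = 10 + V (W(E, V) = V + 10 = 10 + V)
(36106 + W(22, -174))*((24 + 38)**2 - 12491) = (36106 + (10 - 174))*((24 + 38)**2 - 12491) = (36106 - 164)*(62**2 - 12491) = 35942*(3844 - 12491) = 35942*(-8647) = -310790474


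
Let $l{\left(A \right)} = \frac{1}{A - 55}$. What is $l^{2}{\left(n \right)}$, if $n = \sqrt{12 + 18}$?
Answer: $\frac{1}{\left(55 - \sqrt{30}\right)^{2}} \approx 0.00040775$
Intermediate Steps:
$n = \sqrt{30} \approx 5.4772$
$l{\left(A \right)} = \frac{1}{-55 + A}$
$l^{2}{\left(n \right)} = \left(\frac{1}{-55 + \sqrt{30}}\right)^{2} = \frac{1}{\left(-55 + \sqrt{30}\right)^{2}}$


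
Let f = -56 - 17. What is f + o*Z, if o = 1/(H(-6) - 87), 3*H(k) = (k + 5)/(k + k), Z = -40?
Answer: -227123/3131 ≈ -72.540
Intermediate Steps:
f = -73
H(k) = (5 + k)/(6*k) (H(k) = ((k + 5)/(k + k))/3 = ((5 + k)/((2*k)))/3 = ((5 + k)*(1/(2*k)))/3 = ((5 + k)/(2*k))/3 = (5 + k)/(6*k))
o = -36/3131 (o = 1/((1/6)*(5 - 6)/(-6) - 87) = 1/((1/6)*(-1/6)*(-1) - 87) = 1/(1/36 - 87) = 1/(-3131/36) = -36/3131 ≈ -0.011498)
f + o*Z = -73 - 36/3131*(-40) = -73 + 1440/3131 = -227123/3131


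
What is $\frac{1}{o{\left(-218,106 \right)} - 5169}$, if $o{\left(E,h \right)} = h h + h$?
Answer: $\frac{1}{6173} \approx 0.000162$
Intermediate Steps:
$o{\left(E,h \right)} = h + h^{2}$ ($o{\left(E,h \right)} = h^{2} + h = h + h^{2}$)
$\frac{1}{o{\left(-218,106 \right)} - 5169} = \frac{1}{106 \left(1 + 106\right) - 5169} = \frac{1}{106 \cdot 107 - 5169} = \frac{1}{11342 - 5169} = \frac{1}{6173}$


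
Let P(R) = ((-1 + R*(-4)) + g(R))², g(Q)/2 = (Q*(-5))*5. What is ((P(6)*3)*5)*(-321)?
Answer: -508584375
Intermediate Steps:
g(Q) = -50*Q (g(Q) = 2*((Q*(-5))*5) = 2*(-5*Q*5) = 2*(-25*Q) = -50*Q)
P(R) = (-1 - 54*R)² (P(R) = ((-1 + R*(-4)) - 50*R)² = ((-1 - 4*R) - 50*R)² = (-1 - 54*R)²)
((P(6)*3)*5)*(-321) = (((1 + 54*6)²*3)*5)*(-321) = (((1 + 324)²*3)*5)*(-321) = ((325²*3)*5)*(-321) = ((105625*3)*5)*(-321) = (316875*5)*(-321) = 1584375*(-321) = -508584375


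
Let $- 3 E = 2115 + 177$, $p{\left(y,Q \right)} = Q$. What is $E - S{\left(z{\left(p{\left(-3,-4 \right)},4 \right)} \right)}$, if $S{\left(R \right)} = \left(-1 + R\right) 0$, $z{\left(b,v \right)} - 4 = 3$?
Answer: $-764$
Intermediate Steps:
$z{\left(b,v \right)} = 7$ ($z{\left(b,v \right)} = 4 + 3 = 7$)
$S{\left(R \right)} = 0$
$E = -764$ ($E = - \frac{2115 + 177}{3} = \left(- \frac{1}{3}\right) 2292 = -764$)
$E - S{\left(z{\left(p{\left(-3,-4 \right)},4 \right)} \right)} = -764 - 0 = -764 + 0 = -764$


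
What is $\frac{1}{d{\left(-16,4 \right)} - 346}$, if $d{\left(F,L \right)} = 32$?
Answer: $- \frac{1}{314} \approx -0.0031847$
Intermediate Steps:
$\frac{1}{d{\left(-16,4 \right)} - 346} = \frac{1}{32 - 346} = \frac{1}{-314} = - \frac{1}{314}$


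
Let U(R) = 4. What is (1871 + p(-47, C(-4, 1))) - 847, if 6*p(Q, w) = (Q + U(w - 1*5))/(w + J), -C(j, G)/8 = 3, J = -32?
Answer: 344107/336 ≈ 1024.1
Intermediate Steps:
C(j, G) = -24 (C(j, G) = -8*3 = -24)
p(Q, w) = (4 + Q)/(6*(-32 + w)) (p(Q, w) = ((Q + 4)/(w - 32))/6 = ((4 + Q)/(-32 + w))/6 = (4 + Q)/(6*(-32 + w)))
(1871 + p(-47, C(-4, 1))) - 847 = (1871 + (4 - 47)/(6*(-32 - 24))) - 847 = (1871 + (⅙)*(-43)/(-56)) - 847 = (1871 + (⅙)*(-1/56)*(-43)) - 847 = (1871 + 43/336) - 847 = 628699/336 - 847 = 344107/336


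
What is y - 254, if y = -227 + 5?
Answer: -476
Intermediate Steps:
y = -222
y - 254 = -222 - 254 = -476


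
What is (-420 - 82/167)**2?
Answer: 4931129284/27889 ≈ 1.7681e+5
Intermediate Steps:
(-420 - 82/167)**2 = (-70222/167)**2 = 4931129284/27889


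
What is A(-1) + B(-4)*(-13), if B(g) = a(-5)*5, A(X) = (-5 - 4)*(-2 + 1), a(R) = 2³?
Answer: -511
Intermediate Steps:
a(R) = 8
A(X) = 9 (A(X) = -9*(-1) = 9)
B(g) = 40 (B(g) = 8*5 = 40)
A(-1) + B(-4)*(-13) = 9 + 40*(-13) = 9 - 520 = -511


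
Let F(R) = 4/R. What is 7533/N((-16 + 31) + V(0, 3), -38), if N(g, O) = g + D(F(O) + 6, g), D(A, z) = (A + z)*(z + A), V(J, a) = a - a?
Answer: 2719413/163024 ≈ 16.681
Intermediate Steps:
V(J, a) = 0
D(A, z) = (A + z)**2 (D(A, z) = (A + z)*(A + z) = (A + z)**2)
N(g, O) = g + (6 + g + 4/O)**2 (N(g, O) = g + ((4/O + 6) + g)**2 = g + ((6 + 4/O) + g)**2 = g + (6 + g + 4/O)**2)
7533/N((-16 + 31) + V(0, 3), -38) = 7533/(((-16 + 31) + 0) + (4 + 6*(-38) - 38*((-16 + 31) + 0))**2/(-38)**2) = 7533/((15 + 0) + (4 - 228 - 38*(15 + 0))**2/1444) = 7533/(15 + (4 - 228 - 38*15)**2/1444) = 7533/(15 + (4 - 228 - 570)**2/1444) = 7533/(15 + (1/1444)*(-794)**2) = 7533/(15 + (1/1444)*630436) = 7533/(15 + 157609/361) = 7533/(163024/361) = 7533*(361/163024) = 2719413/163024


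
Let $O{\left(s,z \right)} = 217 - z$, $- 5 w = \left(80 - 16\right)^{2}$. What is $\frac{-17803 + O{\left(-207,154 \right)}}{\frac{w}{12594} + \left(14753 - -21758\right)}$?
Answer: $- \frac{558543900}{1149546787} \approx -0.48588$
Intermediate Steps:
$w = - \frac{4096}{5}$ ($w = - \frac{\left(80 - 16\right)^{2}}{5} = - \frac{64^{2}}{5} = \left(- \frac{1}{5}\right) 4096 = - \frac{4096}{5} \approx -819.2$)
$\frac{-17803 + O{\left(-207,154 \right)}}{\frac{w}{12594} + \left(14753 - -21758\right)} = \frac{-17803 + \left(217 - 154\right)}{- \frac{4096}{5 \cdot 12594} + \left(14753 - -21758\right)} = \frac{-17803 + \left(217 - 154\right)}{\left(- \frac{4096}{5}\right) \frac{1}{12594} + \left(14753 + 21758\right)} = \frac{-17803 + 63}{- \frac{2048}{31485} + 36511} = - \frac{17740}{\frac{1149546787}{31485}} = \left(-17740\right) \frac{31485}{1149546787} = - \frac{558543900}{1149546787}$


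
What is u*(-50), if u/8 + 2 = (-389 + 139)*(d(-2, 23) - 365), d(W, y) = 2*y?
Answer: -31899200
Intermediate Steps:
u = 637984 (u = -16 + 8*((-389 + 139)*(2*23 - 365)) = -16 + 8*(-250*(46 - 365)) = -16 + 8*(-250*(-319)) = -16 + 8*79750 = -16 + 638000 = 637984)
u*(-50) = 637984*(-50) = -31899200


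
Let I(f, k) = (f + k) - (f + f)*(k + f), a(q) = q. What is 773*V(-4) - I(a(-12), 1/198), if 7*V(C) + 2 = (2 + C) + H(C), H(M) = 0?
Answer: -196591/1386 ≈ -141.84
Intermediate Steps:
V(C) = C/7 (V(C) = -2/7 + ((2 + C) + 0)/7 = -2/7 + (2 + C)/7 = -2/7 + (2/7 + C/7) = C/7)
I(f, k) = f + k - 2*f*(f + k) (I(f, k) = (f + k) - 2*f*(f + k) = f + k - 2*f*(f + k))
773*V(-4) - I(a(-12), 1/198) = 773*((⅐)*(-4)) - (-12 + 1/198 - 2*(-12)² - 2*(-12)/198) = 773*(-4/7) - (-12 + 1/198 - 2*144 - 2*(-12)*1/198) = -3092/7 - (-12 + 1/198 - 288 + 4/33) = -3092/7 - 1*(-59375/198) = -3092/7 + 59375/198 = -196591/1386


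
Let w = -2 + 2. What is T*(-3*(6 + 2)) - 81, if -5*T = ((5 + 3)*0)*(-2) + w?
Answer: -81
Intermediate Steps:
w = 0
T = 0 (T = -(((5 + 3)*0)*(-2) + 0)/5 = -((8*0)*(-2) + 0)/5 = -(0*(-2) + 0)/5 = -(0 + 0)/5 = -⅕*0 = 0)
T*(-3*(6 + 2)) - 81 = 0*(-3*(6 + 2)) - 81 = 0*(-3*8) - 81 = 0*(-24) - 81 = 0 - 81 = -81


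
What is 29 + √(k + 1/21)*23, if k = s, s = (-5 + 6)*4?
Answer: 29 + 23*√1785/21 ≈ 75.273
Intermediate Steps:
s = 4 (s = 1*4 = 4)
k = 4
29 + √(k + 1/21)*23 = 29 + √(4 + 1/21)*23 = 29 + √(85/21)*23 = 29 + (√1785/21)*23 = 29 + 23*√1785/21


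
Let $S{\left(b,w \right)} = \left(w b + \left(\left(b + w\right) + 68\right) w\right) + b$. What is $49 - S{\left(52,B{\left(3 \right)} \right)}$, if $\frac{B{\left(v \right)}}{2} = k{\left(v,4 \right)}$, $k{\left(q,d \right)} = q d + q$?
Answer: $-6063$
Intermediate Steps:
$k{\left(q,d \right)} = q + d q$ ($k{\left(q,d \right)} = d q + q = q + d q$)
$B{\left(v \right)} = 10 v$ ($B{\left(v \right)} = 2 v \left(1 + 4\right) = 2 v 5 = 2 \cdot 5 v = 10 v$)
$S{\left(b,w \right)} = b + b w + w \left(68 + b + w\right)$ ($S{\left(b,w \right)} = \left(b w + \left(68 + b + w\right) w\right) + b = \left(b w + w \left(68 + b + w\right)\right) + b = b + b w + w \left(68 + b + w\right)$)
$49 - S{\left(52,B{\left(3 \right)} \right)} = 49 - \left(52 + \left(10 \cdot 3\right)^{2} + 68 \cdot 10 \cdot 3 + 2 \cdot 52 \cdot 10 \cdot 3\right) = 49 - \left(52 + 30^{2} + 68 \cdot 30 + 2 \cdot 52 \cdot 30\right) = 49 - \left(52 + 900 + 2040 + 3120\right) = 49 - 6112 = -6063$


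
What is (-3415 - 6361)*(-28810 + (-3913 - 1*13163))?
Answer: 448581536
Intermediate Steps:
(-3415 - 6361)*(-28810 + (-3913 - 1*13163)) = -9776*(-28810 + (-3913 - 13163)) = -9776*(-28810 - 17076) = -9776*(-45886) = 448581536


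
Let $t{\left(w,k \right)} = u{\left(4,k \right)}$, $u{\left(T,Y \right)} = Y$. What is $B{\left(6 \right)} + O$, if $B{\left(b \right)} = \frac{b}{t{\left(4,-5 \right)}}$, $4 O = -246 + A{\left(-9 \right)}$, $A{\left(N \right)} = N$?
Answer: $- \frac{1299}{20} \approx -64.95$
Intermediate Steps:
$O = - \frac{255}{4}$ ($O = \frac{-246 - 9}{4} = \frac{1}{4} \left(-255\right) = - \frac{255}{4} \approx -63.75$)
$t{\left(w,k \right)} = k$
$B{\left(b \right)} = - \frac{b}{5}$ ($B{\left(b \right)} = \frac{b}{-5} = b \left(- \frac{1}{5}\right) = - \frac{b}{5}$)
$B{\left(6 \right)} + O = \left(- \frac{1}{5}\right) 6 - \frac{255}{4} = - \frac{6}{5} - \frac{255}{4} = - \frac{1299}{20}$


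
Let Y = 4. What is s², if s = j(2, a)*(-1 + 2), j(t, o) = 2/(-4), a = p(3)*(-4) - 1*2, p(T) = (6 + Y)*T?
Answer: ¼ ≈ 0.25000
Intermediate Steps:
p(T) = 10*T (p(T) = (6 + 4)*T = 10*T)
a = -122 (a = (10*3)*(-4) - 1*2 = 30*(-4) - 2 = -120 - 2 = -122)
j(t, o) = -½ (j(t, o) = 2*(-¼) = -½)
s = -½ (s = -(-1 + 2)/2 = -½*1 = -½ ≈ -0.50000)
s² = (-½)² = ¼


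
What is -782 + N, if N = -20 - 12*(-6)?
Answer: -730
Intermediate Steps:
N = 52 (N = -20 + 72 = 52)
-782 + N = -782 + 52 = -730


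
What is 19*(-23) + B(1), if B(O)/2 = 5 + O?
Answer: -425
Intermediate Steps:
B(O) = 10 + 2*O (B(O) = 2*(5 + O) = 10 + 2*O)
19*(-23) + B(1) = 19*(-23) + (10 + 2*1) = -437 + (10 + 2) = -437 + 12 = -425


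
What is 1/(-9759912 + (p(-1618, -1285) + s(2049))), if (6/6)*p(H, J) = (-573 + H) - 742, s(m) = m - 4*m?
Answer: -1/9768992 ≈ -1.0236e-7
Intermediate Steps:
s(m) = -3*m
p(H, J) = -1315 + H (p(H, J) = (-573 + H) - 742 = -1315 + H)
1/(-9759912 + (p(-1618, -1285) + s(2049))) = 1/(-9759912 + ((-1315 - 1618) - 3*2049)) = 1/(-9759912 + (-2933 - 6147)) = 1/(-9759912 - 9080) = 1/(-9768992) = -1/9768992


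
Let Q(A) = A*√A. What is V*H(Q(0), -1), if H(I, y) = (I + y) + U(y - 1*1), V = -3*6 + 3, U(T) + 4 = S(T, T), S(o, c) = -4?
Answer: 135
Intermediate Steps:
Q(A) = A^(3/2)
U(T) = -8 (U(T) = -4 - 4 = -8)
V = -15 (V = -18 + 3 = -15)
H(I, y) = -8 + I + y (H(I, y) = (I + y) - 8 = -8 + I + y)
V*H(Q(0), -1) = -15*(-8 + 0^(3/2) - 1) = -15*(-8 + 0 - 1) = -15*(-9) = 135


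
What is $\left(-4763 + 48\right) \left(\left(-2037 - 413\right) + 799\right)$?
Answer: $7784465$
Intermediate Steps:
$\left(-4763 + 48\right) \left(\left(-2037 - 413\right) + 799\right) = - 4715 \left(\left(-2037 - 413\right) + 799\right) = - 4715 \left(-2450 + 799\right) = \left(-4715\right) \left(-1651\right) = 7784465$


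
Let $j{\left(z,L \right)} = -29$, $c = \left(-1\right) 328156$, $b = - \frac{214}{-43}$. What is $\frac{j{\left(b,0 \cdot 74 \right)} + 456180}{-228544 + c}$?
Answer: $- \frac{456151}{556700} \approx -0.81938$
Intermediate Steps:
$b = \frac{214}{43}$ ($b = \left(-214\right) \left(- \frac{1}{43}\right) = \frac{214}{43} \approx 4.9767$)
$c = -328156$
$\frac{j{\left(b,0 \cdot 74 \right)} + 456180}{-228544 + c} = \frac{-29 + 456180}{-228544 - 328156} = \frac{456151}{-556700} = 456151 \left(- \frac{1}{556700}\right) = - \frac{456151}{556700}$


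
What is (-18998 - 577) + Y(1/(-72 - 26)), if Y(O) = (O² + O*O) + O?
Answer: -46999599/2401 ≈ -19575.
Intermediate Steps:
Y(O) = O + 2*O² (Y(O) = (O² + O²) + O = 2*O² + O = O + 2*O²)
(-18998 - 577) + Y(1/(-72 - 26)) = (-18998 - 577) + (1 + 2/(-72 - 26))/(-72 - 26) = -19575 + (1 + 2/(-98))/(-98) = -19575 - (1 + 2*(-1/98))/98 = -19575 - (1 - 1/49)/98 = -19575 - 1/98*48/49 = -19575 - 24/2401 = -46999599/2401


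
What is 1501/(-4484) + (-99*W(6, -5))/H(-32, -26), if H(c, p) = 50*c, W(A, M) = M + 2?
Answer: -49123/94400 ≈ -0.52037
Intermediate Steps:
W(A, M) = 2 + M
1501/(-4484) + (-99*W(6, -5))/H(-32, -26) = 1501/(-4484) + (-99*(2 - 5))/((50*(-32))) = 1501*(-1/4484) - 99*(-3)/(-1600) = -79/236 + 297*(-1/1600) = -79/236 - 297/1600 = -49123/94400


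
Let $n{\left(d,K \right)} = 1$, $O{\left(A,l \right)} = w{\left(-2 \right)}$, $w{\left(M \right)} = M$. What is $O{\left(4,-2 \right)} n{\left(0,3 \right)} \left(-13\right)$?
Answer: $26$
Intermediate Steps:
$O{\left(A,l \right)} = -2$
$O{\left(4,-2 \right)} n{\left(0,3 \right)} \left(-13\right) = \left(-2\right) 1 \left(-13\right) = \left(-2\right) \left(-13\right) = 26$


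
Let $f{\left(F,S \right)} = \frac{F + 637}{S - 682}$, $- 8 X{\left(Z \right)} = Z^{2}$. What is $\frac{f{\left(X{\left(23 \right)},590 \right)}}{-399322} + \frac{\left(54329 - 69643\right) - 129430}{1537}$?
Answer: $- \frac{42540398166569}{451725824704} \approx -94.173$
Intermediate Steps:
$X{\left(Z \right)} = - \frac{Z^{2}}{8}$
$f{\left(F,S \right)} = \frac{637 + F}{-682 + S}$
$\frac{f{\left(X{\left(23 \right)},590 \right)}}{-399322} + \frac{\left(54329 - 69643\right) - 129430}{1537} = \frac{\frac{1}{-682 + 590} \left(637 - \frac{23^{2}}{8}\right)}{-399322} + \frac{\left(54329 - 69643\right) - 129430}{1537} = \frac{637 - \frac{529}{8}}{-92} \left(- \frac{1}{399322}\right) + \left(-15314 - 129430\right) \frac{1}{1537} = - \frac{637 - \frac{529}{8}}{92} \left(- \frac{1}{399322}\right) - \frac{144744}{1537} = \left(- \frac{1}{92}\right) \frac{4567}{8} \left(- \frac{1}{399322}\right) - \frac{144744}{1537} = \left(- \frac{4567}{736}\right) \left(- \frac{1}{399322}\right) - \frac{144744}{1537} = \frac{4567}{293900992} - \frac{144744}{1537} = - \frac{42540398166569}{451725824704}$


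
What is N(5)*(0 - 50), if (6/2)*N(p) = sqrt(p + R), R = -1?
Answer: -100/3 ≈ -33.333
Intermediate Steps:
N(p) = sqrt(-1 + p)/3 (N(p) = sqrt(p - 1)/3 = sqrt(-1 + p)/3)
N(5)*(0 - 50) = (sqrt(-1 + 5)/3)*(0 - 50) = (sqrt(4)/3)*(-50) = ((1/3)*2)*(-50) = (2/3)*(-50) = -100/3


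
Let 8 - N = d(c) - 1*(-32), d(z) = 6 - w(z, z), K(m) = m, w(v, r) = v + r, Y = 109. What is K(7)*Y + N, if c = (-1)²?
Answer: 735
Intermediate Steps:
w(v, r) = r + v
c = 1
d(z) = 6 - 2*z (d(z) = 6 - (z + z) = 6 - 2*z)
N = -28 (N = 8 - ((6 - 2*1) - 1*(-32)) = 8 - ((6 - 2) + 32) = 8 - (4 + 32) = 8 - 1*36 = 8 - 36 = -28)
K(7)*Y + N = 7*109 - 28 = 763 - 28 = 735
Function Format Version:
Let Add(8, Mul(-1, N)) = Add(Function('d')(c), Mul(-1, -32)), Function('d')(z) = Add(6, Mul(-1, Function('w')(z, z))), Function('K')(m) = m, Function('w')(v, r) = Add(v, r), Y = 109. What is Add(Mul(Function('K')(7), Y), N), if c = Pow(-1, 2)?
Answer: 735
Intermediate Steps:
Function('w')(v, r) = Add(r, v)
c = 1
Function('d')(z) = Add(6, Mul(-2, z)) (Function('d')(z) = Add(6, Mul(-1, Add(z, z))) = Add(6, Mul(-1, Mul(2, z))) = Add(6, Mul(-2, z)))
N = -28 (N = Add(8, Mul(-1, Add(Add(6, Mul(-2, 1)), Mul(-1, -32)))) = Add(8, Mul(-1, Add(Add(6, -2), 32))) = Add(8, Mul(-1, Add(4, 32))) = Add(8, Mul(-1, 36)) = Add(8, -36) = -28)
Add(Mul(Function('K')(7), Y), N) = Add(Mul(7, 109), -28) = Add(763, -28) = 735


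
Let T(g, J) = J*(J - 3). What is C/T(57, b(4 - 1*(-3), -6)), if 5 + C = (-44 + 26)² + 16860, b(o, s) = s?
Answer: 17179/54 ≈ 318.13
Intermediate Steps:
T(g, J) = J*(-3 + J)
C = 17179 (C = -5 + ((-44 + 26)² + 16860) = -5 + ((-18)² + 16860) = -5 + (324 + 16860) = -5 + 17184 = 17179)
C/T(57, b(4 - 1*(-3), -6)) = 17179/((-6*(-3 - 6))) = 17179/((-6*(-9))) = 17179/54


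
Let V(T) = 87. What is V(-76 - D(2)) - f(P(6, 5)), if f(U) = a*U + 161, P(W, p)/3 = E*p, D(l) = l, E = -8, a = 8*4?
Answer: 3766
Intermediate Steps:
a = 32
P(W, p) = -24*p (P(W, p) = 3*(-8*p) = -24*p)
f(U) = 161 + 32*U (f(U) = 32*U + 161 = 161 + 32*U)
V(-76 - D(2)) - f(P(6, 5)) = 87 - (161 + 32*(-24*5)) = 87 - (161 + 32*(-120)) = 87 - (161 - 3840) = 87 - 1*(-3679) = 87 + 3679 = 3766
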